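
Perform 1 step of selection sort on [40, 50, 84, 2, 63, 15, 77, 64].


Initial: [40, 50, 84, 2, 63, 15, 77, 64]
Step 1: min=2 at 3
  Swap: [2, 50, 84, 40, 63, 15, 77, 64]

After 1 step: [2, 50, 84, 40, 63, 15, 77, 64]


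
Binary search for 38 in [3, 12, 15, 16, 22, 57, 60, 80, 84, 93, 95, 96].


Step 1: lo=0, hi=11, mid=5, val=57
Step 2: lo=0, hi=4, mid=2, val=15
Step 3: lo=3, hi=4, mid=3, val=16
Step 4: lo=4, hi=4, mid=4, val=22

Not found


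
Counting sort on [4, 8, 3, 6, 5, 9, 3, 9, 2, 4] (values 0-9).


Input: [4, 8, 3, 6, 5, 9, 3, 9, 2, 4]
Counts: [0, 0, 1, 2, 2, 1, 1, 0, 1, 2]

Sorted: [2, 3, 3, 4, 4, 5, 6, 8, 9, 9]


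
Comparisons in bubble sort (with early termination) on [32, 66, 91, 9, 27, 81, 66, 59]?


Algorithm: bubble sort (with early termination)
Input: [32, 66, 91, 9, 27, 81, 66, 59]
Sorted: [9, 27, 32, 59, 66, 66, 81, 91]

25


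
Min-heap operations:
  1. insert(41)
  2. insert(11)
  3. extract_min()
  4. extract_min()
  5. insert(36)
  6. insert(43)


insert(41) -> [41]
insert(11) -> [11, 41]
extract_min()->11, [41]
extract_min()->41, []
insert(36) -> [36]
insert(43) -> [36, 43]

Final heap: [36, 43]


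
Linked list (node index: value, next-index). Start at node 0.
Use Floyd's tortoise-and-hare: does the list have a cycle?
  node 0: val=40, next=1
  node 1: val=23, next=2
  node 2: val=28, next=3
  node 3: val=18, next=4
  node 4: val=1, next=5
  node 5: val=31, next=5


Floyd's tortoise (slow, +1) and hare (fast, +2):
  init: slow=0, fast=0
  step 1: slow=1, fast=2
  step 2: slow=2, fast=4
  step 3: slow=3, fast=5
  step 4: slow=4, fast=5
  step 5: slow=5, fast=5
  slow == fast at node 5: cycle detected

Cycle: yes


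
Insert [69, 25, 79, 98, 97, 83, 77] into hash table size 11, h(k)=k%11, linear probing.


Insert 69: h=3 -> slot 3
Insert 25: h=3, 1 probes -> slot 4
Insert 79: h=2 -> slot 2
Insert 98: h=10 -> slot 10
Insert 97: h=9 -> slot 9
Insert 83: h=6 -> slot 6
Insert 77: h=0 -> slot 0

Table: [77, None, 79, 69, 25, None, 83, None, None, 97, 98]


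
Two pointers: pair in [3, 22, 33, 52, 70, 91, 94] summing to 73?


lo=0(3)+hi=6(94)=97
lo=0(3)+hi=5(91)=94
lo=0(3)+hi=4(70)=73

Yes: 3+70=73


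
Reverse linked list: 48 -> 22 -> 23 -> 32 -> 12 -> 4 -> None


Step 1: curr=48, set curr.next=prev(None) | reversed so far: 48
Step 2: curr=22, set curr.next=prev(48) | reversed so far: 22 -> 48
Step 3: curr=23, set curr.next=prev(22) | reversed so far: 23 -> 22 -> 48
Step 4: curr=32, set curr.next=prev(23) | reversed so far: 32 -> 23 -> 22 -> 48
Step 5: curr=12, set curr.next=prev(32) | reversed so far: 12 -> 32 -> 23 -> 22 -> 48
Step 6: curr=4, set curr.next=prev(12) | reversed so far: 4 -> 12 -> 32 -> 23 -> 22 -> 48

4 -> 12 -> 32 -> 23 -> 22 -> 48 -> None


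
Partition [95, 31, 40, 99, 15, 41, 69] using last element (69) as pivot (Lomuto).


Pivot: 69
  31 <= 69: swap -> [31, 95, 40, 99, 15, 41, 69]
  40 <= 69: swap -> [31, 40, 95, 99, 15, 41, 69]
  15 <= 69: swap -> [31, 40, 15, 99, 95, 41, 69]
  41 <= 69: swap -> [31, 40, 15, 41, 95, 99, 69]
Place pivot at 4: [31, 40, 15, 41, 69, 99, 95]

Partitioned: [31, 40, 15, 41, 69, 99, 95]


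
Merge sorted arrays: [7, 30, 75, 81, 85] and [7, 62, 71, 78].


Take 7 from A
Take 7 from B
Take 30 from A
Take 62 from B
Take 71 from B
Take 75 from A
Take 78 from B

Merged: [7, 7, 30, 62, 71, 75, 78, 81, 85]


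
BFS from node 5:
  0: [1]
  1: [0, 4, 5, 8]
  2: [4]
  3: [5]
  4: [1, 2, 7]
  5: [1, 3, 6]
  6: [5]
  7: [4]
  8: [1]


Visit 5, enqueue [1, 3, 6]
Visit 1, enqueue [0, 4, 8]
Visit 3, enqueue []
Visit 6, enqueue []
Visit 0, enqueue []
Visit 4, enqueue [2, 7]
Visit 8, enqueue []
Visit 2, enqueue []
Visit 7, enqueue []

BFS order: [5, 1, 3, 6, 0, 4, 8, 2, 7]


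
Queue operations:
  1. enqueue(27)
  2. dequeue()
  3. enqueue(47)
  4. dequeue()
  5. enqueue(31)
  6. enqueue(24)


enqueue(27) -> [27]
dequeue()->27, []
enqueue(47) -> [47]
dequeue()->47, []
enqueue(31) -> [31]
enqueue(24) -> [31, 24]

Final queue: [31, 24]


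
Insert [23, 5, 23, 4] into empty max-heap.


Insert 23: [23]
Insert 5: [23, 5]
Insert 23: [23, 5, 23]
Insert 4: [23, 5, 23, 4]

Final heap: [23, 5, 23, 4]


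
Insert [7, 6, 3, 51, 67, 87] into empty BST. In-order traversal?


Insert 7: root
Insert 6: L from 7
Insert 3: L from 7 -> L from 6
Insert 51: R from 7
Insert 67: R from 7 -> R from 51
Insert 87: R from 7 -> R from 51 -> R from 67

In-order: [3, 6, 7, 51, 67, 87]


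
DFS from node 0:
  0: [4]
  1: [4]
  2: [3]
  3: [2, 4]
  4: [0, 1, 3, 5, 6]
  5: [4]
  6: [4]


Visit 0, push [4]
Visit 4, push [6, 5, 3, 1]
Visit 1, push []
Visit 3, push [2]
Visit 2, push []
Visit 5, push []
Visit 6, push []

DFS order: [0, 4, 1, 3, 2, 5, 6]


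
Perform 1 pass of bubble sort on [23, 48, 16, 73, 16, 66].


Initial: [23, 48, 16, 73, 16, 66]
Pass 1: [23, 16, 48, 16, 66, 73] (3 swaps)

After 1 pass: [23, 16, 48, 16, 66, 73]


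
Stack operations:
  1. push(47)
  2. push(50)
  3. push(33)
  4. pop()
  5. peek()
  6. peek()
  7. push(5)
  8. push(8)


push(47) -> [47]
push(50) -> [47, 50]
push(33) -> [47, 50, 33]
pop()->33, [47, 50]
peek()->50
peek()->50
push(5) -> [47, 50, 5]
push(8) -> [47, 50, 5, 8]

Final stack: [47, 50, 5, 8]


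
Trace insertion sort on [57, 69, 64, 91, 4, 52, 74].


Initial: [57, 69, 64, 91, 4, 52, 74]
Insert 69: [57, 69, 64, 91, 4, 52, 74]
Insert 64: [57, 64, 69, 91, 4, 52, 74]
Insert 91: [57, 64, 69, 91, 4, 52, 74]
Insert 4: [4, 57, 64, 69, 91, 52, 74]
Insert 52: [4, 52, 57, 64, 69, 91, 74]
Insert 74: [4, 52, 57, 64, 69, 74, 91]

Sorted: [4, 52, 57, 64, 69, 74, 91]


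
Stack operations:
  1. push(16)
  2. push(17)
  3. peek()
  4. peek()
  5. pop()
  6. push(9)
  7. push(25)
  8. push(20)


push(16) -> [16]
push(17) -> [16, 17]
peek()->17
peek()->17
pop()->17, [16]
push(9) -> [16, 9]
push(25) -> [16, 9, 25]
push(20) -> [16, 9, 25, 20]

Final stack: [16, 9, 25, 20]


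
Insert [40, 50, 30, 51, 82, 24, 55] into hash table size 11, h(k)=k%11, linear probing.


Insert 40: h=7 -> slot 7
Insert 50: h=6 -> slot 6
Insert 30: h=8 -> slot 8
Insert 51: h=7, 2 probes -> slot 9
Insert 82: h=5 -> slot 5
Insert 24: h=2 -> slot 2
Insert 55: h=0 -> slot 0

Table: [55, None, 24, None, None, 82, 50, 40, 30, 51, None]


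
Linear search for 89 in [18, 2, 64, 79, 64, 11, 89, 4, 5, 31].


i=0: 18!=89
i=1: 2!=89
i=2: 64!=89
i=3: 79!=89
i=4: 64!=89
i=5: 11!=89
i=6: 89==89 found!

Found at 6, 7 comps


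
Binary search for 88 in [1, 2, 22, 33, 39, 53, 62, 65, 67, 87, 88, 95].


Step 1: lo=0, hi=11, mid=5, val=53
Step 2: lo=6, hi=11, mid=8, val=67
Step 3: lo=9, hi=11, mid=10, val=88

Found at index 10


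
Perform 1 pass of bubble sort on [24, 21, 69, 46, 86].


Initial: [24, 21, 69, 46, 86]
Pass 1: [21, 24, 46, 69, 86] (2 swaps)

After 1 pass: [21, 24, 46, 69, 86]


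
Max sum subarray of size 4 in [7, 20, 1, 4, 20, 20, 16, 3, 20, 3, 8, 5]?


[0:4]: 32
[1:5]: 45
[2:6]: 45
[3:7]: 60
[4:8]: 59
[5:9]: 59
[6:10]: 42
[7:11]: 34
[8:12]: 36

Max: 60 at [3:7]


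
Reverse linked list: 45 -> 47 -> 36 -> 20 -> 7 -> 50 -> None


Step 1: curr=45, set curr.next=prev(None) | reversed so far: 45
Step 2: curr=47, set curr.next=prev(45) | reversed so far: 47 -> 45
Step 3: curr=36, set curr.next=prev(47) | reversed so far: 36 -> 47 -> 45
Step 4: curr=20, set curr.next=prev(36) | reversed so far: 20 -> 36 -> 47 -> 45
Step 5: curr=7, set curr.next=prev(20) | reversed so far: 7 -> 20 -> 36 -> 47 -> 45
Step 6: curr=50, set curr.next=prev(7) | reversed so far: 50 -> 7 -> 20 -> 36 -> 47 -> 45

50 -> 7 -> 20 -> 36 -> 47 -> 45 -> None


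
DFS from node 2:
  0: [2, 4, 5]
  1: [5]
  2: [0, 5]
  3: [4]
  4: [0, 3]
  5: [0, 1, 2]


Visit 2, push [5, 0]
Visit 0, push [5, 4]
Visit 4, push [3]
Visit 3, push []
Visit 5, push [1]
Visit 1, push []

DFS order: [2, 0, 4, 3, 5, 1]


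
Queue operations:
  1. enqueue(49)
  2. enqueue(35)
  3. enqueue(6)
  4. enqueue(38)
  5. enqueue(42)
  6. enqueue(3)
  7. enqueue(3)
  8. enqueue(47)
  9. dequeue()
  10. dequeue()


enqueue(49) -> [49]
enqueue(35) -> [49, 35]
enqueue(6) -> [49, 35, 6]
enqueue(38) -> [49, 35, 6, 38]
enqueue(42) -> [49, 35, 6, 38, 42]
enqueue(3) -> [49, 35, 6, 38, 42, 3]
enqueue(3) -> [49, 35, 6, 38, 42, 3, 3]
enqueue(47) -> [49, 35, 6, 38, 42, 3, 3, 47]
dequeue()->49, [35, 6, 38, 42, 3, 3, 47]
dequeue()->35, [6, 38, 42, 3, 3, 47]

Final queue: [6, 38, 42, 3, 3, 47]


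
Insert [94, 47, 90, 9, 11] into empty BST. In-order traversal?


Insert 94: root
Insert 47: L from 94
Insert 90: L from 94 -> R from 47
Insert 9: L from 94 -> L from 47
Insert 11: L from 94 -> L from 47 -> R from 9

In-order: [9, 11, 47, 90, 94]


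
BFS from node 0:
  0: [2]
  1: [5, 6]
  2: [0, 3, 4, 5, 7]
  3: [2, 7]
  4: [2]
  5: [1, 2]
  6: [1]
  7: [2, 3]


Visit 0, enqueue [2]
Visit 2, enqueue [3, 4, 5, 7]
Visit 3, enqueue []
Visit 4, enqueue []
Visit 5, enqueue [1]
Visit 7, enqueue []
Visit 1, enqueue [6]
Visit 6, enqueue []

BFS order: [0, 2, 3, 4, 5, 7, 1, 6]


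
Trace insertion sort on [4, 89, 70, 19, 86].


Initial: [4, 89, 70, 19, 86]
Insert 89: [4, 89, 70, 19, 86]
Insert 70: [4, 70, 89, 19, 86]
Insert 19: [4, 19, 70, 89, 86]
Insert 86: [4, 19, 70, 86, 89]

Sorted: [4, 19, 70, 86, 89]


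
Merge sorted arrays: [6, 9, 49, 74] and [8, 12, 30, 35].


Take 6 from A
Take 8 from B
Take 9 from A
Take 12 from B
Take 30 from B
Take 35 from B

Merged: [6, 8, 9, 12, 30, 35, 49, 74]


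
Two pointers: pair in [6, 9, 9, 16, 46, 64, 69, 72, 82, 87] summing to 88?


lo=0(6)+hi=9(87)=93
lo=0(6)+hi=8(82)=88

Yes: 6+82=88


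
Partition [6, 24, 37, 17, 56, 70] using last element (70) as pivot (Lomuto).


Pivot: 70
  6 <= 70: advance i (no swap)
  24 <= 70: advance i (no swap)
  37 <= 70: advance i (no swap)
  17 <= 70: advance i (no swap)
  56 <= 70: advance i (no swap)
Place pivot at 5: [6, 24, 37, 17, 56, 70]

Partitioned: [6, 24, 37, 17, 56, 70]


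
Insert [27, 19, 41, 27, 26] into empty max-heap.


Insert 27: [27]
Insert 19: [27, 19]
Insert 41: [41, 19, 27]
Insert 27: [41, 27, 27, 19]
Insert 26: [41, 27, 27, 19, 26]

Final heap: [41, 27, 27, 19, 26]


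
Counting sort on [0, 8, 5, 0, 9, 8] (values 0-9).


Input: [0, 8, 5, 0, 9, 8]
Counts: [2, 0, 0, 0, 0, 1, 0, 0, 2, 1]

Sorted: [0, 0, 5, 8, 8, 9]


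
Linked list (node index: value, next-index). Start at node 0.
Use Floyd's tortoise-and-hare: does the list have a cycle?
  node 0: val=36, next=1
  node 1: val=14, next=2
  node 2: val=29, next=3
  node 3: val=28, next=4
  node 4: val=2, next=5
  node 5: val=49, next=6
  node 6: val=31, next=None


Floyd's tortoise (slow, +1) and hare (fast, +2):
  init: slow=0, fast=0
  step 1: slow=1, fast=2
  step 2: slow=2, fast=4
  step 3: slow=3, fast=6
  step 4: fast -> None, no cycle

Cycle: no


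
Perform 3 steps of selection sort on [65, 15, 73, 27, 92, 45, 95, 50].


Initial: [65, 15, 73, 27, 92, 45, 95, 50]
Step 1: min=15 at 1
  Swap: [15, 65, 73, 27, 92, 45, 95, 50]
Step 2: min=27 at 3
  Swap: [15, 27, 73, 65, 92, 45, 95, 50]
Step 3: min=45 at 5
  Swap: [15, 27, 45, 65, 92, 73, 95, 50]

After 3 steps: [15, 27, 45, 65, 92, 73, 95, 50]


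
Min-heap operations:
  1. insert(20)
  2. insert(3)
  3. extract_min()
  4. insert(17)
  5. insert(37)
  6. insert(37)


insert(20) -> [20]
insert(3) -> [3, 20]
extract_min()->3, [20]
insert(17) -> [17, 20]
insert(37) -> [17, 20, 37]
insert(37) -> [17, 20, 37, 37]

Final heap: [17, 20, 37, 37]


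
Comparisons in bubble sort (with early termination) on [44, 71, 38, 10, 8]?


Algorithm: bubble sort (with early termination)
Input: [44, 71, 38, 10, 8]
Sorted: [8, 10, 38, 44, 71]

10


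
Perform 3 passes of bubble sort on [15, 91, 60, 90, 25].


Initial: [15, 91, 60, 90, 25]
Pass 1: [15, 60, 90, 25, 91] (3 swaps)
Pass 2: [15, 60, 25, 90, 91] (1 swaps)
Pass 3: [15, 25, 60, 90, 91] (1 swaps)

After 3 passes: [15, 25, 60, 90, 91]


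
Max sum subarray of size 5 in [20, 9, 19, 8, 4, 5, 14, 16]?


[0:5]: 60
[1:6]: 45
[2:7]: 50
[3:8]: 47

Max: 60 at [0:5]


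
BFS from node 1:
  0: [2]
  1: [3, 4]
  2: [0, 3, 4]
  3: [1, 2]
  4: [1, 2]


Visit 1, enqueue [3, 4]
Visit 3, enqueue [2]
Visit 4, enqueue []
Visit 2, enqueue [0]
Visit 0, enqueue []

BFS order: [1, 3, 4, 2, 0]


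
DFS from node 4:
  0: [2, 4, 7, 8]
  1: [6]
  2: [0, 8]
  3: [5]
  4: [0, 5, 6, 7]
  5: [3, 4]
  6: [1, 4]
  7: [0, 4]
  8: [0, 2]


Visit 4, push [7, 6, 5, 0]
Visit 0, push [8, 7, 2]
Visit 2, push [8]
Visit 8, push []
Visit 7, push []
Visit 5, push [3]
Visit 3, push []
Visit 6, push [1]
Visit 1, push []

DFS order: [4, 0, 2, 8, 7, 5, 3, 6, 1]


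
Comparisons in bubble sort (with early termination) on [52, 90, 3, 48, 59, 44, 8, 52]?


Algorithm: bubble sort (with early termination)
Input: [52, 90, 3, 48, 59, 44, 8, 52]
Sorted: [3, 8, 44, 48, 52, 52, 59, 90]

27


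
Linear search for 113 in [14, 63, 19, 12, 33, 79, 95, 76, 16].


i=0: 14!=113
i=1: 63!=113
i=2: 19!=113
i=3: 12!=113
i=4: 33!=113
i=5: 79!=113
i=6: 95!=113
i=7: 76!=113
i=8: 16!=113

Not found, 9 comps


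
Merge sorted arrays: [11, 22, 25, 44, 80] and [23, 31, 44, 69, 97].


Take 11 from A
Take 22 from A
Take 23 from B
Take 25 from A
Take 31 from B
Take 44 from A
Take 44 from B
Take 69 from B
Take 80 from A

Merged: [11, 22, 23, 25, 31, 44, 44, 69, 80, 97]


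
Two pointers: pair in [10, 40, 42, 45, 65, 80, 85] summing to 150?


lo=0(10)+hi=6(85)=95
lo=1(40)+hi=6(85)=125
lo=2(42)+hi=6(85)=127
lo=3(45)+hi=6(85)=130
lo=4(65)+hi=6(85)=150

Yes: 65+85=150


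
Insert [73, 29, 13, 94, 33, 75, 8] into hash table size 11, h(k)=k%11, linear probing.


Insert 73: h=7 -> slot 7
Insert 29: h=7, 1 probes -> slot 8
Insert 13: h=2 -> slot 2
Insert 94: h=6 -> slot 6
Insert 33: h=0 -> slot 0
Insert 75: h=9 -> slot 9
Insert 8: h=8, 2 probes -> slot 10

Table: [33, None, 13, None, None, None, 94, 73, 29, 75, 8]


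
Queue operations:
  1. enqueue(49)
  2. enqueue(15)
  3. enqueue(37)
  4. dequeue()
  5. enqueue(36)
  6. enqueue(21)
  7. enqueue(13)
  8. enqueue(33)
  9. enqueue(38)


enqueue(49) -> [49]
enqueue(15) -> [49, 15]
enqueue(37) -> [49, 15, 37]
dequeue()->49, [15, 37]
enqueue(36) -> [15, 37, 36]
enqueue(21) -> [15, 37, 36, 21]
enqueue(13) -> [15, 37, 36, 21, 13]
enqueue(33) -> [15, 37, 36, 21, 13, 33]
enqueue(38) -> [15, 37, 36, 21, 13, 33, 38]

Final queue: [15, 37, 36, 21, 13, 33, 38]


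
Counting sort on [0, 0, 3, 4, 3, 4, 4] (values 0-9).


Input: [0, 0, 3, 4, 3, 4, 4]
Counts: [2, 0, 0, 2, 3, 0, 0, 0, 0, 0]

Sorted: [0, 0, 3, 3, 4, 4, 4]


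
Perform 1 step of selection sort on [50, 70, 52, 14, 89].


Initial: [50, 70, 52, 14, 89]
Step 1: min=14 at 3
  Swap: [14, 70, 52, 50, 89]

After 1 step: [14, 70, 52, 50, 89]


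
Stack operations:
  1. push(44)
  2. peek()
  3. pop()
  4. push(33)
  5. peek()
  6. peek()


push(44) -> [44]
peek()->44
pop()->44, []
push(33) -> [33]
peek()->33
peek()->33

Final stack: [33]


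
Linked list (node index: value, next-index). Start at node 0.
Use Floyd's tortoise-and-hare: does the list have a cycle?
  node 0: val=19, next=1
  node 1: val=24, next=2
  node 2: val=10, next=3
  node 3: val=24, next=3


Floyd's tortoise (slow, +1) and hare (fast, +2):
  init: slow=0, fast=0
  step 1: slow=1, fast=2
  step 2: slow=2, fast=3
  step 3: slow=3, fast=3
  slow == fast at node 3: cycle detected

Cycle: yes


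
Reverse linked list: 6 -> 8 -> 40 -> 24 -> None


Step 1: curr=6, set curr.next=prev(None) | reversed so far: 6
Step 2: curr=8, set curr.next=prev(6) | reversed so far: 8 -> 6
Step 3: curr=40, set curr.next=prev(8) | reversed so far: 40 -> 8 -> 6
Step 4: curr=24, set curr.next=prev(40) | reversed so far: 24 -> 40 -> 8 -> 6

24 -> 40 -> 8 -> 6 -> None


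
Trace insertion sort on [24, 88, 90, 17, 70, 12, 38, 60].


Initial: [24, 88, 90, 17, 70, 12, 38, 60]
Insert 88: [24, 88, 90, 17, 70, 12, 38, 60]
Insert 90: [24, 88, 90, 17, 70, 12, 38, 60]
Insert 17: [17, 24, 88, 90, 70, 12, 38, 60]
Insert 70: [17, 24, 70, 88, 90, 12, 38, 60]
Insert 12: [12, 17, 24, 70, 88, 90, 38, 60]
Insert 38: [12, 17, 24, 38, 70, 88, 90, 60]
Insert 60: [12, 17, 24, 38, 60, 70, 88, 90]

Sorted: [12, 17, 24, 38, 60, 70, 88, 90]


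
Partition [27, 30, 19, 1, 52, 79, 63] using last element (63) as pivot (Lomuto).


Pivot: 63
  27 <= 63: advance i (no swap)
  30 <= 63: advance i (no swap)
  19 <= 63: advance i (no swap)
  1 <= 63: advance i (no swap)
  52 <= 63: advance i (no swap)
Place pivot at 5: [27, 30, 19, 1, 52, 63, 79]

Partitioned: [27, 30, 19, 1, 52, 63, 79]


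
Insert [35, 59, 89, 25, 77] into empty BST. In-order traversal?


Insert 35: root
Insert 59: R from 35
Insert 89: R from 35 -> R from 59
Insert 25: L from 35
Insert 77: R from 35 -> R from 59 -> L from 89

In-order: [25, 35, 59, 77, 89]


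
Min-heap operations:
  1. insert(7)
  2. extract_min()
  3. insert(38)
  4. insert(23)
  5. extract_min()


insert(7) -> [7]
extract_min()->7, []
insert(38) -> [38]
insert(23) -> [23, 38]
extract_min()->23, [38]

Final heap: [38]


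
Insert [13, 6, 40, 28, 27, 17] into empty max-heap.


Insert 13: [13]
Insert 6: [13, 6]
Insert 40: [40, 6, 13]
Insert 28: [40, 28, 13, 6]
Insert 27: [40, 28, 13, 6, 27]
Insert 17: [40, 28, 17, 6, 27, 13]

Final heap: [40, 28, 17, 6, 27, 13]


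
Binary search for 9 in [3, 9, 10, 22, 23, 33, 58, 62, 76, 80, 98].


Step 1: lo=0, hi=10, mid=5, val=33
Step 2: lo=0, hi=4, mid=2, val=10
Step 3: lo=0, hi=1, mid=0, val=3
Step 4: lo=1, hi=1, mid=1, val=9

Found at index 1


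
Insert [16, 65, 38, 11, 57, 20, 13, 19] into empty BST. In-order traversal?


Insert 16: root
Insert 65: R from 16
Insert 38: R from 16 -> L from 65
Insert 11: L from 16
Insert 57: R from 16 -> L from 65 -> R from 38
Insert 20: R from 16 -> L from 65 -> L from 38
Insert 13: L from 16 -> R from 11
Insert 19: R from 16 -> L from 65 -> L from 38 -> L from 20

In-order: [11, 13, 16, 19, 20, 38, 57, 65]


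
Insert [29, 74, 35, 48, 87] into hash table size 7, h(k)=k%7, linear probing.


Insert 29: h=1 -> slot 1
Insert 74: h=4 -> slot 4
Insert 35: h=0 -> slot 0
Insert 48: h=6 -> slot 6
Insert 87: h=3 -> slot 3

Table: [35, 29, None, 87, 74, None, 48]


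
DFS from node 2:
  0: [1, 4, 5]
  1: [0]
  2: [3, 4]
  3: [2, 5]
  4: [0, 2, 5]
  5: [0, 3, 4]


Visit 2, push [4, 3]
Visit 3, push [5]
Visit 5, push [4, 0]
Visit 0, push [4, 1]
Visit 1, push []
Visit 4, push []

DFS order: [2, 3, 5, 0, 1, 4]


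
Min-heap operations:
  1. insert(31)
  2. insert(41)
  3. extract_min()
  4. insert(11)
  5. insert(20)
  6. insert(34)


insert(31) -> [31]
insert(41) -> [31, 41]
extract_min()->31, [41]
insert(11) -> [11, 41]
insert(20) -> [11, 41, 20]
insert(34) -> [11, 34, 20, 41]

Final heap: [11, 34, 20, 41]


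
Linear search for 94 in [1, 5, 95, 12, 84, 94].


i=0: 1!=94
i=1: 5!=94
i=2: 95!=94
i=3: 12!=94
i=4: 84!=94
i=5: 94==94 found!

Found at 5, 6 comps


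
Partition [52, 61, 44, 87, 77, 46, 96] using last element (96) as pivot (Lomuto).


Pivot: 96
  52 <= 96: advance i (no swap)
  61 <= 96: advance i (no swap)
  44 <= 96: advance i (no swap)
  87 <= 96: advance i (no swap)
  77 <= 96: advance i (no swap)
  46 <= 96: advance i (no swap)
Place pivot at 6: [52, 61, 44, 87, 77, 46, 96]

Partitioned: [52, 61, 44, 87, 77, 46, 96]


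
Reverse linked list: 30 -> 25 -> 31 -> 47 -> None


Step 1: curr=30, set curr.next=prev(None) | reversed so far: 30
Step 2: curr=25, set curr.next=prev(30) | reversed so far: 25 -> 30
Step 3: curr=31, set curr.next=prev(25) | reversed so far: 31 -> 25 -> 30
Step 4: curr=47, set curr.next=prev(31) | reversed so far: 47 -> 31 -> 25 -> 30

47 -> 31 -> 25 -> 30 -> None


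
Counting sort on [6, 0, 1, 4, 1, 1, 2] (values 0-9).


Input: [6, 0, 1, 4, 1, 1, 2]
Counts: [1, 3, 1, 0, 1, 0, 1, 0, 0, 0]

Sorted: [0, 1, 1, 1, 2, 4, 6]


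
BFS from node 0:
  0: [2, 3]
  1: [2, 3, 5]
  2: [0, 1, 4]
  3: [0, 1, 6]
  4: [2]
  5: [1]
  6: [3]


Visit 0, enqueue [2, 3]
Visit 2, enqueue [1, 4]
Visit 3, enqueue [6]
Visit 1, enqueue [5]
Visit 4, enqueue []
Visit 6, enqueue []
Visit 5, enqueue []

BFS order: [0, 2, 3, 1, 4, 6, 5]


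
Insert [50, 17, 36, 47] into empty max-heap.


Insert 50: [50]
Insert 17: [50, 17]
Insert 36: [50, 17, 36]
Insert 47: [50, 47, 36, 17]

Final heap: [50, 47, 36, 17]


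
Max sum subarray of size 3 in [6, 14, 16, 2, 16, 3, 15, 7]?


[0:3]: 36
[1:4]: 32
[2:5]: 34
[3:6]: 21
[4:7]: 34
[5:8]: 25

Max: 36 at [0:3]


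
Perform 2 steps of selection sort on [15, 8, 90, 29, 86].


Initial: [15, 8, 90, 29, 86]
Step 1: min=8 at 1
  Swap: [8, 15, 90, 29, 86]
Step 2: min=15 at 1
  Swap: [8, 15, 90, 29, 86]

After 2 steps: [8, 15, 90, 29, 86]


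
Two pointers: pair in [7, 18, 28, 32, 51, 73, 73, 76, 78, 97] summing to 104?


lo=0(7)+hi=9(97)=104

Yes: 7+97=104


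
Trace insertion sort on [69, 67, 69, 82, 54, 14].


Initial: [69, 67, 69, 82, 54, 14]
Insert 67: [67, 69, 69, 82, 54, 14]
Insert 69: [67, 69, 69, 82, 54, 14]
Insert 82: [67, 69, 69, 82, 54, 14]
Insert 54: [54, 67, 69, 69, 82, 14]
Insert 14: [14, 54, 67, 69, 69, 82]

Sorted: [14, 54, 67, 69, 69, 82]


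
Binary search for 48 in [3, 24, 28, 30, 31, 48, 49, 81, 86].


Step 1: lo=0, hi=8, mid=4, val=31
Step 2: lo=5, hi=8, mid=6, val=49
Step 3: lo=5, hi=5, mid=5, val=48

Found at index 5


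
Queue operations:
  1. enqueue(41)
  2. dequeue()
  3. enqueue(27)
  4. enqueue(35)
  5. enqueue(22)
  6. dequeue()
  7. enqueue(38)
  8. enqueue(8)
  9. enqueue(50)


enqueue(41) -> [41]
dequeue()->41, []
enqueue(27) -> [27]
enqueue(35) -> [27, 35]
enqueue(22) -> [27, 35, 22]
dequeue()->27, [35, 22]
enqueue(38) -> [35, 22, 38]
enqueue(8) -> [35, 22, 38, 8]
enqueue(50) -> [35, 22, 38, 8, 50]

Final queue: [35, 22, 38, 8, 50]


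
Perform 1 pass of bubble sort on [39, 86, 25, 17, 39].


Initial: [39, 86, 25, 17, 39]
Pass 1: [39, 25, 17, 39, 86] (3 swaps)

After 1 pass: [39, 25, 17, 39, 86]


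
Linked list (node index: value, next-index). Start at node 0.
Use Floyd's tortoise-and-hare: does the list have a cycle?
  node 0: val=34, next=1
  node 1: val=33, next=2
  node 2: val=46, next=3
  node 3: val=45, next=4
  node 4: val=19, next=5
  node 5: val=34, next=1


Floyd's tortoise (slow, +1) and hare (fast, +2):
  init: slow=0, fast=0
  step 1: slow=1, fast=2
  step 2: slow=2, fast=4
  step 3: slow=3, fast=1
  step 4: slow=4, fast=3
  step 5: slow=5, fast=5
  slow == fast at node 5: cycle detected

Cycle: yes


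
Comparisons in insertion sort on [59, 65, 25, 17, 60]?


Algorithm: insertion sort
Input: [59, 65, 25, 17, 60]
Sorted: [17, 25, 59, 60, 65]

8


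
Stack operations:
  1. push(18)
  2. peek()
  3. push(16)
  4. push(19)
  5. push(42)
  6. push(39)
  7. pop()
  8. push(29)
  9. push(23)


push(18) -> [18]
peek()->18
push(16) -> [18, 16]
push(19) -> [18, 16, 19]
push(42) -> [18, 16, 19, 42]
push(39) -> [18, 16, 19, 42, 39]
pop()->39, [18, 16, 19, 42]
push(29) -> [18, 16, 19, 42, 29]
push(23) -> [18, 16, 19, 42, 29, 23]

Final stack: [18, 16, 19, 42, 29, 23]


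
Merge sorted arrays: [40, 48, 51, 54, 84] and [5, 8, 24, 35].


Take 5 from B
Take 8 from B
Take 24 from B
Take 35 from B

Merged: [5, 8, 24, 35, 40, 48, 51, 54, 84]


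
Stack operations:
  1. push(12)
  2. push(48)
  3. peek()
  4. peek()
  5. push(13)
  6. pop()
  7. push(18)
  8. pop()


push(12) -> [12]
push(48) -> [12, 48]
peek()->48
peek()->48
push(13) -> [12, 48, 13]
pop()->13, [12, 48]
push(18) -> [12, 48, 18]
pop()->18, [12, 48]

Final stack: [12, 48]


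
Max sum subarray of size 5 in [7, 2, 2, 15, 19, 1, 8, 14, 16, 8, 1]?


[0:5]: 45
[1:6]: 39
[2:7]: 45
[3:8]: 57
[4:9]: 58
[5:10]: 47
[6:11]: 47

Max: 58 at [4:9]


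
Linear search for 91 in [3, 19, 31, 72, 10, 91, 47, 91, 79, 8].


i=0: 3!=91
i=1: 19!=91
i=2: 31!=91
i=3: 72!=91
i=4: 10!=91
i=5: 91==91 found!

Found at 5, 6 comps


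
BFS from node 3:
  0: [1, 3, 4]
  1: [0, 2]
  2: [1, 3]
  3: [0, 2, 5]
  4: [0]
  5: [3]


Visit 3, enqueue [0, 2, 5]
Visit 0, enqueue [1, 4]
Visit 2, enqueue []
Visit 5, enqueue []
Visit 1, enqueue []
Visit 4, enqueue []

BFS order: [3, 0, 2, 5, 1, 4]


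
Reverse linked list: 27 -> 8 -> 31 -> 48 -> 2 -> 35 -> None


Step 1: curr=27, set curr.next=prev(None) | reversed so far: 27
Step 2: curr=8, set curr.next=prev(27) | reversed so far: 8 -> 27
Step 3: curr=31, set curr.next=prev(8) | reversed so far: 31 -> 8 -> 27
Step 4: curr=48, set curr.next=prev(31) | reversed so far: 48 -> 31 -> 8 -> 27
Step 5: curr=2, set curr.next=prev(48) | reversed so far: 2 -> 48 -> 31 -> 8 -> 27
Step 6: curr=35, set curr.next=prev(2) | reversed so far: 35 -> 2 -> 48 -> 31 -> 8 -> 27

35 -> 2 -> 48 -> 31 -> 8 -> 27 -> None


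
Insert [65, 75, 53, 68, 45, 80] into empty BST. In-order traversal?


Insert 65: root
Insert 75: R from 65
Insert 53: L from 65
Insert 68: R from 65 -> L from 75
Insert 45: L from 65 -> L from 53
Insert 80: R from 65 -> R from 75

In-order: [45, 53, 65, 68, 75, 80]


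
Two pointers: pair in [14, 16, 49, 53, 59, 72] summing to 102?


lo=0(14)+hi=5(72)=86
lo=1(16)+hi=5(72)=88
lo=2(49)+hi=5(72)=121
lo=2(49)+hi=4(59)=108
lo=2(49)+hi=3(53)=102

Yes: 49+53=102


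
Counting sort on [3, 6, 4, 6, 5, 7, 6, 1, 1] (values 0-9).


Input: [3, 6, 4, 6, 5, 7, 6, 1, 1]
Counts: [0, 2, 0, 1, 1, 1, 3, 1, 0, 0]

Sorted: [1, 1, 3, 4, 5, 6, 6, 6, 7]


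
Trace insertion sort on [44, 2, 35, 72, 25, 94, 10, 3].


Initial: [44, 2, 35, 72, 25, 94, 10, 3]
Insert 2: [2, 44, 35, 72, 25, 94, 10, 3]
Insert 35: [2, 35, 44, 72, 25, 94, 10, 3]
Insert 72: [2, 35, 44, 72, 25, 94, 10, 3]
Insert 25: [2, 25, 35, 44, 72, 94, 10, 3]
Insert 94: [2, 25, 35, 44, 72, 94, 10, 3]
Insert 10: [2, 10, 25, 35, 44, 72, 94, 3]
Insert 3: [2, 3, 10, 25, 35, 44, 72, 94]

Sorted: [2, 3, 10, 25, 35, 44, 72, 94]


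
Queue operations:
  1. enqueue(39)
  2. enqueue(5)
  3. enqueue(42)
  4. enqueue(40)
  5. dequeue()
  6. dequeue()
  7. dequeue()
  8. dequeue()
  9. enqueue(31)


enqueue(39) -> [39]
enqueue(5) -> [39, 5]
enqueue(42) -> [39, 5, 42]
enqueue(40) -> [39, 5, 42, 40]
dequeue()->39, [5, 42, 40]
dequeue()->5, [42, 40]
dequeue()->42, [40]
dequeue()->40, []
enqueue(31) -> [31]

Final queue: [31]


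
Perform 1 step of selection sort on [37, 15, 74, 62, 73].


Initial: [37, 15, 74, 62, 73]
Step 1: min=15 at 1
  Swap: [15, 37, 74, 62, 73]

After 1 step: [15, 37, 74, 62, 73]


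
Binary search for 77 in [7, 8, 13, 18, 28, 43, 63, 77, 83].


Step 1: lo=0, hi=8, mid=4, val=28
Step 2: lo=5, hi=8, mid=6, val=63
Step 3: lo=7, hi=8, mid=7, val=77

Found at index 7


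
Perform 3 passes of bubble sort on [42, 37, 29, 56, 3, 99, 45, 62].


Initial: [42, 37, 29, 56, 3, 99, 45, 62]
Pass 1: [37, 29, 42, 3, 56, 45, 62, 99] (5 swaps)
Pass 2: [29, 37, 3, 42, 45, 56, 62, 99] (3 swaps)
Pass 3: [29, 3, 37, 42, 45, 56, 62, 99] (1 swaps)

After 3 passes: [29, 3, 37, 42, 45, 56, 62, 99]


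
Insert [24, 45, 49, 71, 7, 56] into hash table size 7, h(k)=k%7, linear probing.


Insert 24: h=3 -> slot 3
Insert 45: h=3, 1 probes -> slot 4
Insert 49: h=0 -> slot 0
Insert 71: h=1 -> slot 1
Insert 7: h=0, 2 probes -> slot 2
Insert 56: h=0, 5 probes -> slot 5

Table: [49, 71, 7, 24, 45, 56, None]


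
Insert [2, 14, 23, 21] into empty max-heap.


Insert 2: [2]
Insert 14: [14, 2]
Insert 23: [23, 2, 14]
Insert 21: [23, 21, 14, 2]

Final heap: [23, 21, 14, 2]


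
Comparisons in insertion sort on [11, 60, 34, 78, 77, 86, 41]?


Algorithm: insertion sort
Input: [11, 60, 34, 78, 77, 86, 41]
Sorted: [11, 34, 41, 60, 77, 78, 86]

12


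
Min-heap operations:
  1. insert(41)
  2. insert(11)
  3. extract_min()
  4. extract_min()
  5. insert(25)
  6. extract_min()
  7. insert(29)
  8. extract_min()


insert(41) -> [41]
insert(11) -> [11, 41]
extract_min()->11, [41]
extract_min()->41, []
insert(25) -> [25]
extract_min()->25, []
insert(29) -> [29]
extract_min()->29, []

Final heap: []


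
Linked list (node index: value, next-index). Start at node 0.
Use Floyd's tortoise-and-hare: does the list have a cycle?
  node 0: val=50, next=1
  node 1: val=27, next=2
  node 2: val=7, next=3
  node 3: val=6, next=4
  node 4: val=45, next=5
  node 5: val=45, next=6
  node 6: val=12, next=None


Floyd's tortoise (slow, +1) and hare (fast, +2):
  init: slow=0, fast=0
  step 1: slow=1, fast=2
  step 2: slow=2, fast=4
  step 3: slow=3, fast=6
  step 4: fast -> None, no cycle

Cycle: no


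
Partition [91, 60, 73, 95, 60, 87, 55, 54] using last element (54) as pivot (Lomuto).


Pivot: 54
Place pivot at 0: [54, 60, 73, 95, 60, 87, 55, 91]

Partitioned: [54, 60, 73, 95, 60, 87, 55, 91]


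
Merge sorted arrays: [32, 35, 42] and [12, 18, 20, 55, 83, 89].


Take 12 from B
Take 18 from B
Take 20 from B
Take 32 from A
Take 35 from A
Take 42 from A

Merged: [12, 18, 20, 32, 35, 42, 55, 83, 89]


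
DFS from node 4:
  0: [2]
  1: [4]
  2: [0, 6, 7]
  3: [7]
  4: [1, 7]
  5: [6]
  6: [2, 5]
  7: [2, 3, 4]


Visit 4, push [7, 1]
Visit 1, push []
Visit 7, push [3, 2]
Visit 2, push [6, 0]
Visit 0, push []
Visit 6, push [5]
Visit 5, push []
Visit 3, push []

DFS order: [4, 1, 7, 2, 0, 6, 5, 3]


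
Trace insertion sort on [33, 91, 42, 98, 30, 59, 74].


Initial: [33, 91, 42, 98, 30, 59, 74]
Insert 91: [33, 91, 42, 98, 30, 59, 74]
Insert 42: [33, 42, 91, 98, 30, 59, 74]
Insert 98: [33, 42, 91, 98, 30, 59, 74]
Insert 30: [30, 33, 42, 91, 98, 59, 74]
Insert 59: [30, 33, 42, 59, 91, 98, 74]
Insert 74: [30, 33, 42, 59, 74, 91, 98]

Sorted: [30, 33, 42, 59, 74, 91, 98]


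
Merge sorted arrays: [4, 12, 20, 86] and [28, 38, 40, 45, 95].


Take 4 from A
Take 12 from A
Take 20 from A
Take 28 from B
Take 38 from B
Take 40 from B
Take 45 from B
Take 86 from A

Merged: [4, 12, 20, 28, 38, 40, 45, 86, 95]


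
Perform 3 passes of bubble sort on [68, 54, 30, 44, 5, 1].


Initial: [68, 54, 30, 44, 5, 1]
Pass 1: [54, 30, 44, 5, 1, 68] (5 swaps)
Pass 2: [30, 44, 5, 1, 54, 68] (4 swaps)
Pass 3: [30, 5, 1, 44, 54, 68] (2 swaps)

After 3 passes: [30, 5, 1, 44, 54, 68]


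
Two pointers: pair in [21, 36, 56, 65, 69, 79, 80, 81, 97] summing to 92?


lo=0(21)+hi=8(97)=118
lo=0(21)+hi=7(81)=102
lo=0(21)+hi=6(80)=101
lo=0(21)+hi=5(79)=100
lo=0(21)+hi=4(69)=90
lo=1(36)+hi=4(69)=105
lo=1(36)+hi=3(65)=101
lo=1(36)+hi=2(56)=92

Yes: 36+56=92


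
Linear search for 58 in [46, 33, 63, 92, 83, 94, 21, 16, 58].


i=0: 46!=58
i=1: 33!=58
i=2: 63!=58
i=3: 92!=58
i=4: 83!=58
i=5: 94!=58
i=6: 21!=58
i=7: 16!=58
i=8: 58==58 found!

Found at 8, 9 comps


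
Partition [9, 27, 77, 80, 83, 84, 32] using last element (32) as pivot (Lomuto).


Pivot: 32
  9 <= 32: advance i (no swap)
  27 <= 32: advance i (no swap)
Place pivot at 2: [9, 27, 32, 80, 83, 84, 77]

Partitioned: [9, 27, 32, 80, 83, 84, 77]


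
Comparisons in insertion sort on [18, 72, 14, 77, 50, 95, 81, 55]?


Algorithm: insertion sort
Input: [18, 72, 14, 77, 50, 95, 81, 55]
Sorted: [14, 18, 50, 55, 72, 77, 81, 95]

15


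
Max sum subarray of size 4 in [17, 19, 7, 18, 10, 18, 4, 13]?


[0:4]: 61
[1:5]: 54
[2:6]: 53
[3:7]: 50
[4:8]: 45

Max: 61 at [0:4]


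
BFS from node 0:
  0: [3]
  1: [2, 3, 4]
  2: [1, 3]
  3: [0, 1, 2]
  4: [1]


Visit 0, enqueue [3]
Visit 3, enqueue [1, 2]
Visit 1, enqueue [4]
Visit 2, enqueue []
Visit 4, enqueue []

BFS order: [0, 3, 1, 2, 4]


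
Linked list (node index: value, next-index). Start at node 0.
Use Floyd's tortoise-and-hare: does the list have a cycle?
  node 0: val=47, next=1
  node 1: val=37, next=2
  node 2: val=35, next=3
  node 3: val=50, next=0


Floyd's tortoise (slow, +1) and hare (fast, +2):
  init: slow=0, fast=0
  step 1: slow=1, fast=2
  step 2: slow=2, fast=0
  step 3: slow=3, fast=2
  step 4: slow=0, fast=0
  slow == fast at node 0: cycle detected

Cycle: yes


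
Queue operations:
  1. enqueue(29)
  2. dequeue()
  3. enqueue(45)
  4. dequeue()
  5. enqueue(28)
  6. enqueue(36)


enqueue(29) -> [29]
dequeue()->29, []
enqueue(45) -> [45]
dequeue()->45, []
enqueue(28) -> [28]
enqueue(36) -> [28, 36]

Final queue: [28, 36]


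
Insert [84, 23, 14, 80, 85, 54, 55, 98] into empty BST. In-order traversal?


Insert 84: root
Insert 23: L from 84
Insert 14: L from 84 -> L from 23
Insert 80: L from 84 -> R from 23
Insert 85: R from 84
Insert 54: L from 84 -> R from 23 -> L from 80
Insert 55: L from 84 -> R from 23 -> L from 80 -> R from 54
Insert 98: R from 84 -> R from 85

In-order: [14, 23, 54, 55, 80, 84, 85, 98]


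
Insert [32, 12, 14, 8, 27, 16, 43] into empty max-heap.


Insert 32: [32]
Insert 12: [32, 12]
Insert 14: [32, 12, 14]
Insert 8: [32, 12, 14, 8]
Insert 27: [32, 27, 14, 8, 12]
Insert 16: [32, 27, 16, 8, 12, 14]
Insert 43: [43, 27, 32, 8, 12, 14, 16]

Final heap: [43, 27, 32, 8, 12, 14, 16]


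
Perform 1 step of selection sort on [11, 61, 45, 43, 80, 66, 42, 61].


Initial: [11, 61, 45, 43, 80, 66, 42, 61]
Step 1: min=11 at 0
  Swap: [11, 61, 45, 43, 80, 66, 42, 61]

After 1 step: [11, 61, 45, 43, 80, 66, 42, 61]


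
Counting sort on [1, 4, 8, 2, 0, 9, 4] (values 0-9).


Input: [1, 4, 8, 2, 0, 9, 4]
Counts: [1, 1, 1, 0, 2, 0, 0, 0, 1, 1]

Sorted: [0, 1, 2, 4, 4, 8, 9]


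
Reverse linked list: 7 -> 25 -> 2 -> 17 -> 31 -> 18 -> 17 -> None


Step 1: curr=7, set curr.next=prev(None) | reversed so far: 7
Step 2: curr=25, set curr.next=prev(7) | reversed so far: 25 -> 7
Step 3: curr=2, set curr.next=prev(25) | reversed so far: 2 -> 25 -> 7
Step 4: curr=17, set curr.next=prev(2) | reversed so far: 17 -> 2 -> 25 -> 7
Step 5: curr=31, set curr.next=prev(17) | reversed so far: 31 -> 17 -> 2 -> 25 -> 7
Step 6: curr=18, set curr.next=prev(31) | reversed so far: 18 -> 31 -> 17 -> 2 -> 25 -> 7
Step 7: curr=17, set curr.next=prev(18) | reversed so far: 17 -> 18 -> 31 -> 17 -> 2 -> 25 -> 7

17 -> 18 -> 31 -> 17 -> 2 -> 25 -> 7 -> None


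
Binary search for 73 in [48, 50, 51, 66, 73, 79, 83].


Step 1: lo=0, hi=6, mid=3, val=66
Step 2: lo=4, hi=6, mid=5, val=79
Step 3: lo=4, hi=4, mid=4, val=73

Found at index 4


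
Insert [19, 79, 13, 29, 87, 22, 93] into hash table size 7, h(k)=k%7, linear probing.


Insert 19: h=5 -> slot 5
Insert 79: h=2 -> slot 2
Insert 13: h=6 -> slot 6
Insert 29: h=1 -> slot 1
Insert 87: h=3 -> slot 3
Insert 22: h=1, 3 probes -> slot 4
Insert 93: h=2, 5 probes -> slot 0

Table: [93, 29, 79, 87, 22, 19, 13]


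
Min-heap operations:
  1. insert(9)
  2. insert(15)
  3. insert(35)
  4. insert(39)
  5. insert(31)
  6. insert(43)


insert(9) -> [9]
insert(15) -> [9, 15]
insert(35) -> [9, 15, 35]
insert(39) -> [9, 15, 35, 39]
insert(31) -> [9, 15, 35, 39, 31]
insert(43) -> [9, 15, 35, 39, 31, 43]

Final heap: [9, 15, 35, 39, 31, 43]


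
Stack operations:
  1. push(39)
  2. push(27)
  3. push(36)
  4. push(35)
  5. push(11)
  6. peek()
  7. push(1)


push(39) -> [39]
push(27) -> [39, 27]
push(36) -> [39, 27, 36]
push(35) -> [39, 27, 36, 35]
push(11) -> [39, 27, 36, 35, 11]
peek()->11
push(1) -> [39, 27, 36, 35, 11, 1]

Final stack: [39, 27, 36, 35, 11, 1]


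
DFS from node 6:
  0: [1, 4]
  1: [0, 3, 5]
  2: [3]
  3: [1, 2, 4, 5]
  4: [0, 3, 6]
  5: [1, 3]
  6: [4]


Visit 6, push [4]
Visit 4, push [3, 0]
Visit 0, push [1]
Visit 1, push [5, 3]
Visit 3, push [5, 2]
Visit 2, push []
Visit 5, push []

DFS order: [6, 4, 0, 1, 3, 2, 5]


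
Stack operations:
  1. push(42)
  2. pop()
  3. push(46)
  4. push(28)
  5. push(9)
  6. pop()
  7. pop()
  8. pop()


push(42) -> [42]
pop()->42, []
push(46) -> [46]
push(28) -> [46, 28]
push(9) -> [46, 28, 9]
pop()->9, [46, 28]
pop()->28, [46]
pop()->46, []

Final stack: []


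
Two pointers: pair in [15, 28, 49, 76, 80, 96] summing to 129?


lo=0(15)+hi=5(96)=111
lo=1(28)+hi=5(96)=124
lo=2(49)+hi=5(96)=145
lo=2(49)+hi=4(80)=129

Yes: 49+80=129


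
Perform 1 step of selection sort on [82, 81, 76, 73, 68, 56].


Initial: [82, 81, 76, 73, 68, 56]
Step 1: min=56 at 5
  Swap: [56, 81, 76, 73, 68, 82]

After 1 step: [56, 81, 76, 73, 68, 82]


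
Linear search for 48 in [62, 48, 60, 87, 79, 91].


i=0: 62!=48
i=1: 48==48 found!

Found at 1, 2 comps


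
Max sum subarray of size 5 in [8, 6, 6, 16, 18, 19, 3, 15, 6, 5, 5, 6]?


[0:5]: 54
[1:6]: 65
[2:7]: 62
[3:8]: 71
[4:9]: 61
[5:10]: 48
[6:11]: 34
[7:12]: 37

Max: 71 at [3:8]


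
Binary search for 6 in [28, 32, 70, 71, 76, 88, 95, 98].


Step 1: lo=0, hi=7, mid=3, val=71
Step 2: lo=0, hi=2, mid=1, val=32
Step 3: lo=0, hi=0, mid=0, val=28

Not found


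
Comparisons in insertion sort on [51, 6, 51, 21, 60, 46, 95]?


Algorithm: insertion sort
Input: [51, 6, 51, 21, 60, 46, 95]
Sorted: [6, 21, 46, 51, 51, 60, 95]

11


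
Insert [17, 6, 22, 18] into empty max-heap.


Insert 17: [17]
Insert 6: [17, 6]
Insert 22: [22, 6, 17]
Insert 18: [22, 18, 17, 6]

Final heap: [22, 18, 17, 6]


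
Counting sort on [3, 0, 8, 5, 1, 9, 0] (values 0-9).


Input: [3, 0, 8, 5, 1, 9, 0]
Counts: [2, 1, 0, 1, 0, 1, 0, 0, 1, 1]

Sorted: [0, 0, 1, 3, 5, 8, 9]


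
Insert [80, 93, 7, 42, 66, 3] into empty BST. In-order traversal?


Insert 80: root
Insert 93: R from 80
Insert 7: L from 80
Insert 42: L from 80 -> R from 7
Insert 66: L from 80 -> R from 7 -> R from 42
Insert 3: L from 80 -> L from 7

In-order: [3, 7, 42, 66, 80, 93]


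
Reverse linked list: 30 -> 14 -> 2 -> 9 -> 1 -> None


Step 1: curr=30, set curr.next=prev(None) | reversed so far: 30
Step 2: curr=14, set curr.next=prev(30) | reversed so far: 14 -> 30
Step 3: curr=2, set curr.next=prev(14) | reversed so far: 2 -> 14 -> 30
Step 4: curr=9, set curr.next=prev(2) | reversed so far: 9 -> 2 -> 14 -> 30
Step 5: curr=1, set curr.next=prev(9) | reversed so far: 1 -> 9 -> 2 -> 14 -> 30

1 -> 9 -> 2 -> 14 -> 30 -> None


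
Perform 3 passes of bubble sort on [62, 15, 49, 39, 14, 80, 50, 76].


Initial: [62, 15, 49, 39, 14, 80, 50, 76]
Pass 1: [15, 49, 39, 14, 62, 50, 76, 80] (6 swaps)
Pass 2: [15, 39, 14, 49, 50, 62, 76, 80] (3 swaps)
Pass 3: [15, 14, 39, 49, 50, 62, 76, 80] (1 swaps)

After 3 passes: [15, 14, 39, 49, 50, 62, 76, 80]


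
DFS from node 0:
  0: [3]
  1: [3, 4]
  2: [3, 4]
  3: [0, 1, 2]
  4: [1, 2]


Visit 0, push [3]
Visit 3, push [2, 1]
Visit 1, push [4]
Visit 4, push [2]
Visit 2, push []

DFS order: [0, 3, 1, 4, 2]


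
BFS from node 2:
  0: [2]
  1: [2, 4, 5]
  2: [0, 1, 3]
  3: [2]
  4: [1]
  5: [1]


Visit 2, enqueue [0, 1, 3]
Visit 0, enqueue []
Visit 1, enqueue [4, 5]
Visit 3, enqueue []
Visit 4, enqueue []
Visit 5, enqueue []

BFS order: [2, 0, 1, 3, 4, 5]


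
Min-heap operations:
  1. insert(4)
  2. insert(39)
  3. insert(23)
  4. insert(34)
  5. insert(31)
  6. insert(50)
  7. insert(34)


insert(4) -> [4]
insert(39) -> [4, 39]
insert(23) -> [4, 39, 23]
insert(34) -> [4, 34, 23, 39]
insert(31) -> [4, 31, 23, 39, 34]
insert(50) -> [4, 31, 23, 39, 34, 50]
insert(34) -> [4, 31, 23, 39, 34, 50, 34]

Final heap: [4, 31, 23, 39, 34, 50, 34]


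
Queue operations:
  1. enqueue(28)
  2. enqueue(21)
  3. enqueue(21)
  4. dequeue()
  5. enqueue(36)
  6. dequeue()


enqueue(28) -> [28]
enqueue(21) -> [28, 21]
enqueue(21) -> [28, 21, 21]
dequeue()->28, [21, 21]
enqueue(36) -> [21, 21, 36]
dequeue()->21, [21, 36]

Final queue: [21, 36]


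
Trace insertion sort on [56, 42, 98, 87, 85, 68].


Initial: [56, 42, 98, 87, 85, 68]
Insert 42: [42, 56, 98, 87, 85, 68]
Insert 98: [42, 56, 98, 87, 85, 68]
Insert 87: [42, 56, 87, 98, 85, 68]
Insert 85: [42, 56, 85, 87, 98, 68]
Insert 68: [42, 56, 68, 85, 87, 98]

Sorted: [42, 56, 68, 85, 87, 98]


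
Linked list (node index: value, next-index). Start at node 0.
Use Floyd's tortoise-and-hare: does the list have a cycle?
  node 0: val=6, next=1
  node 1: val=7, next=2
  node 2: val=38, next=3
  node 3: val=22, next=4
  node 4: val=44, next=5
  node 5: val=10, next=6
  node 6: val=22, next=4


Floyd's tortoise (slow, +1) and hare (fast, +2):
  init: slow=0, fast=0
  step 1: slow=1, fast=2
  step 2: slow=2, fast=4
  step 3: slow=3, fast=6
  step 4: slow=4, fast=5
  step 5: slow=5, fast=4
  step 6: slow=6, fast=6
  slow == fast at node 6: cycle detected

Cycle: yes
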